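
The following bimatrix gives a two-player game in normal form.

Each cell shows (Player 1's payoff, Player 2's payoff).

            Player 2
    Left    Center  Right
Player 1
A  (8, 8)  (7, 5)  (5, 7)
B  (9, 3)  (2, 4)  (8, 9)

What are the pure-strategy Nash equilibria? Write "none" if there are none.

Pure NE: (B, Right)

(A, Left): Player 1 can switch to B (8 → 9). Not NE.
(A, Center): Player 2 can switch to Left (5 → 8). Not NE.
(A, Right): Player 1 can switch to B (5 → 8). Not NE.
(B, Left): Player 2 can switch to Center (3 → 4). Not NE.
(B, Center): Player 1 can switch to A (2 → 7). Not NE.
(B, Right): Player 1 gets 8, best alternative 5; Player 2 gets 9, best alternative 4. No profitable deviation — NE.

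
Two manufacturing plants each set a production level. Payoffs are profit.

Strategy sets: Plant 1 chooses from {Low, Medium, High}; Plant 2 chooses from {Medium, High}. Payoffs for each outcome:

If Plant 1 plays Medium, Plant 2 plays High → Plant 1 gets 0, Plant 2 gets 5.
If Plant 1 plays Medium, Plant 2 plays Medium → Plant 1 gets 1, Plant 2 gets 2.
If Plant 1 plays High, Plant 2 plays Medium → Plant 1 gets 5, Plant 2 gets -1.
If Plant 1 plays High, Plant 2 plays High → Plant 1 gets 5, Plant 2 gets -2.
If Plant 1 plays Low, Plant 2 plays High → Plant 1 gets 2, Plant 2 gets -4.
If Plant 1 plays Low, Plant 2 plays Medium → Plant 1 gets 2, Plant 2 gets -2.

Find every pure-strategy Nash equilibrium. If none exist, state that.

(High, Medium)

(Low, Medium): Plant 1 can switch to High (2 → 5). Not NE.
(Low, High): Plant 1 can switch to High (2 → 5). Not NE.
(Medium, Medium): Plant 1 can switch to Low (1 → 2). Not NE.
(Medium, High): Plant 1 can switch to Low (0 → 2). Not NE.
(High, Medium): Plant 1 gets 5, best alternative 2; Plant 2 gets -1, best alternative -2. No profitable deviation — NE.
(High, High): Plant 2 can switch to Medium (-2 → -1). Not NE.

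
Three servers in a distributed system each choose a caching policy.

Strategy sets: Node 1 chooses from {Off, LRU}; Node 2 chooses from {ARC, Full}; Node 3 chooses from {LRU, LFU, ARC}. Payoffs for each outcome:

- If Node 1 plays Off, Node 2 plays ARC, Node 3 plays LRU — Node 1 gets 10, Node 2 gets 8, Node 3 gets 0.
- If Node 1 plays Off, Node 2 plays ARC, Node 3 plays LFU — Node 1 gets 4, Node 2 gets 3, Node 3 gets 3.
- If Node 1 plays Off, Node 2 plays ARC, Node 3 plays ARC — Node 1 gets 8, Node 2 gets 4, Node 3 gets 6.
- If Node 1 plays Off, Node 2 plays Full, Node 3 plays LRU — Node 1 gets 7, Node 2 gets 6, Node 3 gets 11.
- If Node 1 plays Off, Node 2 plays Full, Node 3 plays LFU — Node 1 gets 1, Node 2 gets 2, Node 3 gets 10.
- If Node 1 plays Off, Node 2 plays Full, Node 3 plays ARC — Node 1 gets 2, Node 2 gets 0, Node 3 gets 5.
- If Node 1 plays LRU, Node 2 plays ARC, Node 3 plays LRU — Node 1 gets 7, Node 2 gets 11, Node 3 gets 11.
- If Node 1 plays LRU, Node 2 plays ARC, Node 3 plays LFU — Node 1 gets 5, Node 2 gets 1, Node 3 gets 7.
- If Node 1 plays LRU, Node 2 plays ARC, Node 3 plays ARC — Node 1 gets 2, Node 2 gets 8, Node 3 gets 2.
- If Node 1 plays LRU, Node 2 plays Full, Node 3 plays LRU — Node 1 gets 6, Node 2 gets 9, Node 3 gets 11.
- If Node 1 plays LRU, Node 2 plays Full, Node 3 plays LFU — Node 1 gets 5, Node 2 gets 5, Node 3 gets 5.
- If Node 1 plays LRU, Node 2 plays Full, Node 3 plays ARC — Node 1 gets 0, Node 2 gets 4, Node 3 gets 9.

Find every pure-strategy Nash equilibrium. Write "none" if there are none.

The unique pure-strategy Nash equilibrium is (Off, ARC, ARC).

(Off, ARC, LRU): Node 3 can switch to LFU (0 → 3). Not NE.
(Off, ARC, LFU): Node 1 can switch to LRU (4 → 5). Not NE.
(Off, ARC, ARC): Node 1 gets 8, best alternative 2; Node 2 gets 4, best alternative 0; Node 3 gets 6, best alternative 3. No profitable deviation — NE.
(Off, Full, LRU): Node 2 can switch to ARC (6 → 8). Not NE.
(Off, Full, LFU): Node 1 can switch to LRU (1 → 5). Not NE.
(Off, Full, ARC): Node 2 can switch to ARC (0 → 4). Not NE.
(LRU, ARC, LRU): Node 1 can switch to Off (7 → 10). Not NE.
(LRU, ARC, LFU): Node 2 can switch to Full (1 → 5). Not NE.
(LRU, ARC, ARC): Node 1 can switch to Off (2 → 8). Not NE.
(The remaining 3 profiles each have a profitable deviation by the same check.)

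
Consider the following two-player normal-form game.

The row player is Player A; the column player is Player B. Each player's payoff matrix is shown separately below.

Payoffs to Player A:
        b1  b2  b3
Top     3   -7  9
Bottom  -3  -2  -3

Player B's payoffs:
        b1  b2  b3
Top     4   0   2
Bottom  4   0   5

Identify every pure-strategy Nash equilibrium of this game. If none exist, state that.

The unique pure-strategy Nash equilibrium is (Top, b1).

Player A against b1: payoffs 3, -3 → best response Top.
Player A against b2: payoffs -7, -2 → best response Bottom.
Player A against b3: payoffs 9, -3 → best response Top.
Player B against Top: payoffs 4, 0, 2 → best response b1.
Player B against Bottom: payoffs 4, 0, 5 → best response b3.
Mutual best responses: (Top, b1).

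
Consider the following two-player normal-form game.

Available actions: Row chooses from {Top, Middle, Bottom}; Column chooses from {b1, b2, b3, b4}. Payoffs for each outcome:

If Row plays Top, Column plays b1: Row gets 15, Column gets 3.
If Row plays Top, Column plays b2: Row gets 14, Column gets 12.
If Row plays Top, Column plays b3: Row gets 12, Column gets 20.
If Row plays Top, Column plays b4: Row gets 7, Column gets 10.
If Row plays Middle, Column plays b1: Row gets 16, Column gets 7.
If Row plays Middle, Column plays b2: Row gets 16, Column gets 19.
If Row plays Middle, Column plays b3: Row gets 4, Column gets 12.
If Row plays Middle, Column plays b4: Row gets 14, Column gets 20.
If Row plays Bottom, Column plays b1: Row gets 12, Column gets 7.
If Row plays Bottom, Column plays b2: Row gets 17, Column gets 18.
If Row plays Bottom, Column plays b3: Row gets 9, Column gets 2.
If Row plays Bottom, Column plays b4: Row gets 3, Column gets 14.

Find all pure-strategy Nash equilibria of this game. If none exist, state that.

(Top, b3), (Middle, b4), (Bottom, b2)

Row against b1: payoffs 15, 16, 12 → best response Middle.
Row against b2: payoffs 14, 16, 17 → best response Bottom.
Row against b3: payoffs 12, 4, 9 → best response Top.
Row against b4: payoffs 7, 14, 3 → best response Middle.
Column against Top: payoffs 3, 12, 20, 10 → best response b3.
Column against Middle: payoffs 7, 19, 12, 20 → best response b4.
Column against Bottom: payoffs 7, 18, 2, 14 → best response b2.
Mutual best responses: (Top, b3); (Middle, b4); (Bottom, b2).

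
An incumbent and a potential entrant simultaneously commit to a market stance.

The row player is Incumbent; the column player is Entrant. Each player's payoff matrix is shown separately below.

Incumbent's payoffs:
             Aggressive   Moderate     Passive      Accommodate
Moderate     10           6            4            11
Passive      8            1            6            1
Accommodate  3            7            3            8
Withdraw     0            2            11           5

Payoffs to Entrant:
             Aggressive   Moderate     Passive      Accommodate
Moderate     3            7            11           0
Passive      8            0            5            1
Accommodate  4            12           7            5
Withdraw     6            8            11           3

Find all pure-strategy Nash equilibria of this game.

For each player, find the best response to each opponent profile; mutual best responses are the pure NE.
Incumbent against Aggressive: payoffs 10, 8, 3, 0 → best response Moderate.
Incumbent against Moderate: payoffs 6, 1, 7, 2 → best response Accommodate.
Incumbent against Passive: payoffs 4, 6, 3, 11 → best response Withdraw.
Incumbent against Accommodate: payoffs 11, 1, 8, 5 → best response Moderate.
Entrant against Moderate: payoffs 3, 7, 11, 0 → best response Passive.
Entrant against Passive: payoffs 8, 0, 5, 1 → best response Aggressive.
Entrant against Accommodate: payoffs 4, 12, 7, 5 → best response Moderate.
Entrant against Withdraw: payoffs 6, 8, 11, 3 → best response Passive.
Mutual best responses: (Accommodate, Moderate); (Withdraw, Passive).

Pure-strategy Nash equilibria: (Accommodate, Moderate), (Withdraw, Passive)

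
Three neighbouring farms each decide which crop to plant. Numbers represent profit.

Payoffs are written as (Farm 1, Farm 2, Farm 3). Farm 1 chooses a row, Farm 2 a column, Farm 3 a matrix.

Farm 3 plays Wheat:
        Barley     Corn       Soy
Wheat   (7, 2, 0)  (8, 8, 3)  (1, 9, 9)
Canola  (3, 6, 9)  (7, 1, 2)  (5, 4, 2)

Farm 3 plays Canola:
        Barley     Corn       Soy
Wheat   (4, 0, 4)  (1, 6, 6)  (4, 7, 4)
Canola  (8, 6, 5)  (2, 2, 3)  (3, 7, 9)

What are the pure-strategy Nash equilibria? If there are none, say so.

(Wheat, Barley, Wheat): Farm 2 can switch to Corn (2 → 8). Not NE.
(Wheat, Barley, Canola): Farm 1 can switch to Canola (4 → 8). Not NE.
(Wheat, Corn, Wheat): Farm 2 can switch to Soy (8 → 9). Not NE.
(Wheat, Corn, Canola): Farm 1 can switch to Canola (1 → 2). Not NE.
(Wheat, Soy, Wheat): Farm 1 can switch to Canola (1 → 5). Not NE.
(Wheat, Soy, Canola): Farm 3 can switch to Wheat (4 → 9). Not NE.
(Canola, Barley, Wheat): Farm 1 can switch to Wheat (3 → 7). Not NE.
(Canola, Barley, Canola): Farm 2 can switch to Soy (6 → 7). Not NE.
(Canola, Corn, Wheat): Farm 1 can switch to Wheat (7 → 8). Not NE.
(Canola, Corn, Canola): Farm 2 can switch to Barley (2 → 6). Not NE.
(The remaining 2 profiles each have a profitable deviation by the same check.)

There is no pure-strategy Nash equilibrium.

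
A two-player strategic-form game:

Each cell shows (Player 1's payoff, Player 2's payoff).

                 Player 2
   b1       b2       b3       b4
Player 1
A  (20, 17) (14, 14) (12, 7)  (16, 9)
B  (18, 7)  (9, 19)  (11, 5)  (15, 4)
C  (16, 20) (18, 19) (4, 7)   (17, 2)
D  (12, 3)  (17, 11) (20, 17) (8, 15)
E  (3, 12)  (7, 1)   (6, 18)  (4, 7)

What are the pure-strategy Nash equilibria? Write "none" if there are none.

Mark each player's best response to every combination of opponents' strategies; a profile where every player is best-responding is a pure Nash equilibrium.
Player 1 against b1: payoffs 20, 18, 16, 12, 3 → best response A.
Player 1 against b2: payoffs 14, 9, 18, 17, 7 → best response C.
Player 1 against b3: payoffs 12, 11, 4, 20, 6 → best response D.
Player 1 against b4: payoffs 16, 15, 17, 8, 4 → best response C.
Player 2 against A: payoffs 17, 14, 7, 9 → best response b1.
Player 2 against B: payoffs 7, 19, 5, 4 → best response b2.
Player 2 against C: payoffs 20, 19, 7, 2 → best response b1.
Player 2 against D: payoffs 3, 11, 17, 15 → best response b3.
Player 2 against E: payoffs 12, 1, 18, 7 → best response b3.
Mutual best responses: (A, b1); (D, b3).

(A, b1), (D, b3)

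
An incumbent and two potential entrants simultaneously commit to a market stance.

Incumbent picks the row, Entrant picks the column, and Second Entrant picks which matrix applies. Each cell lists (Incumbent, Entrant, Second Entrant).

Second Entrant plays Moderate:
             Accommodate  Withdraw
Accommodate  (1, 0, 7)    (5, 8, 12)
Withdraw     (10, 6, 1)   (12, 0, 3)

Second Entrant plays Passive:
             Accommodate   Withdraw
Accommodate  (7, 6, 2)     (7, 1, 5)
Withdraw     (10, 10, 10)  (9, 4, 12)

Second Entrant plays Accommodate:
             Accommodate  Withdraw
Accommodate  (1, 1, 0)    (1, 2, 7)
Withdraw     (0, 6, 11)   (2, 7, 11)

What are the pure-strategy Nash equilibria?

Incumbent against (Accommodate, Moderate): payoffs 1, 10 → best response Withdraw.
Incumbent against (Accommodate, Passive): payoffs 7, 10 → best response Withdraw.
Incumbent against (Accommodate, Accommodate): payoffs 1, 0 → best response Accommodate.
Incumbent against (Withdraw, Moderate): payoffs 5, 12 → best response Withdraw.
Incumbent against (Withdraw, Passive): payoffs 7, 9 → best response Withdraw.
Incumbent against (Withdraw, Accommodate): payoffs 1, 2 → best response Withdraw.
Entrant against (Accommodate, Moderate): payoffs 0, 8 → best response Withdraw.
Entrant against (Accommodate, Passive): payoffs 6, 1 → best response Accommodate.
Entrant against (Accommodate, Accommodate): payoffs 1, 2 → best response Withdraw.
Entrant against (Withdraw, Moderate): payoffs 6, 0 → best response Accommodate.
Entrant against (Withdraw, Passive): payoffs 10, 4 → best response Accommodate.
Entrant against (Withdraw, Accommodate): payoffs 6, 7 → best response Withdraw.
Second Entrant against (Accommodate, Accommodate): payoffs 7, 2, 0 → best response Moderate.
Second Entrant against (Accommodate, Withdraw): payoffs 12, 5, 7 → best response Moderate.
Second Entrant against (Withdraw, Accommodate): payoffs 1, 10, 11 → best response Accommodate.
Second Entrant against (Withdraw, Withdraw): payoffs 3, 12, 11 → best response Passive.
No profile is a mutual best response for all players.

none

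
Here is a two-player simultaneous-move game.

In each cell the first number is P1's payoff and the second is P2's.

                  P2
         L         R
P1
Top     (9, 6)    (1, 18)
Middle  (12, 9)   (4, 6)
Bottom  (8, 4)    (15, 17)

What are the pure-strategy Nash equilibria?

(Top, L): P1 can switch to Middle (9 → 12). Not NE.
(Top, R): P1 can switch to Middle (1 → 4). Not NE.
(Middle, L): P1 gets 12, best alternative 9; P2 gets 9, best alternative 6. No profitable deviation — NE.
(Middle, R): P1 can switch to Bottom (4 → 15). Not NE.
(Bottom, L): P1 can switch to Top (8 → 9). Not NE.
(Bottom, R): P1 gets 15, best alternative 4; P2 gets 17, best alternative 4. No profitable deviation — NE.

The pure Nash equilibria are (Middle, L); (Bottom, R).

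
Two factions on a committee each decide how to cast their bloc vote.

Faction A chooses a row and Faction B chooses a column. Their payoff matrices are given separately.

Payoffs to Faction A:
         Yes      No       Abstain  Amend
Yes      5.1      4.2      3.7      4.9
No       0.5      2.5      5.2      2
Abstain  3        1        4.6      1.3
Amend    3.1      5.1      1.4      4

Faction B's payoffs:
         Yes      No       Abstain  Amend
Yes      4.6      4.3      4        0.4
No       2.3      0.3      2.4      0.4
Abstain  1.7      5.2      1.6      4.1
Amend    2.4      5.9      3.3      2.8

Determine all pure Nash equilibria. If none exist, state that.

For each strategy profile, look for a profitable unilateral deviation.
(Yes, Yes): Faction A gets 5.1, best alternative 3.1; Faction B gets 4.6, best alternative 4.3. No profitable deviation — NE.
(Yes, No): Faction A can switch to Amend (4.2 → 5.1). Not NE.
(Yes, Abstain): Faction A can switch to No (3.7 → 5.2). Not NE.
(Yes, Amend): Faction B can switch to Yes (0.4 → 4.6). Not NE.
(No, Yes): Faction A can switch to Yes (0.5 → 5.1). Not NE.
(No, No): Faction A can switch to Yes (2.5 → 4.2). Not NE.
(No, Abstain): Faction A gets 5.2, best alternative 4.6; Faction B gets 2.4, best alternative 2.3. No profitable deviation — NE.
(No, Amend): Faction A can switch to Yes (2 → 4.9). Not NE.
(Amend, No): Faction A gets 5.1, best alternative 4.2; Faction B gets 5.9, best alternative 3.3. No profitable deviation — NE.
(The remaining 7 profiles each have a profitable deviation by the same check.)

The pure Nash equilibria are (Yes, Yes), (No, Abstain), (Amend, No).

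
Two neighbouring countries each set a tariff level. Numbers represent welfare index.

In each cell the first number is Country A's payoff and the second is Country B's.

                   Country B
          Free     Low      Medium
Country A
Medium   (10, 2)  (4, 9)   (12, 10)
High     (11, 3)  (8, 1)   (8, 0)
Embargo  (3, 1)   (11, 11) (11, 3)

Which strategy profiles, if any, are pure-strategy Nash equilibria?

For each player, find the best response to each opponent profile; mutual best responses are the pure NE.
Country A against Free: payoffs 10, 11, 3 → best response High.
Country A against Low: payoffs 4, 8, 11 → best response Embargo.
Country A against Medium: payoffs 12, 8, 11 → best response Medium.
Country B against Medium: payoffs 2, 9, 10 → best response Medium.
Country B against High: payoffs 3, 1, 0 → best response Free.
Country B against Embargo: payoffs 1, 11, 3 → best response Low.
Mutual best responses: (Medium, Medium); (High, Free); (Embargo, Low).

The pure Nash equilibria are (Medium, Medium) and (High, Free) and (Embargo, Low).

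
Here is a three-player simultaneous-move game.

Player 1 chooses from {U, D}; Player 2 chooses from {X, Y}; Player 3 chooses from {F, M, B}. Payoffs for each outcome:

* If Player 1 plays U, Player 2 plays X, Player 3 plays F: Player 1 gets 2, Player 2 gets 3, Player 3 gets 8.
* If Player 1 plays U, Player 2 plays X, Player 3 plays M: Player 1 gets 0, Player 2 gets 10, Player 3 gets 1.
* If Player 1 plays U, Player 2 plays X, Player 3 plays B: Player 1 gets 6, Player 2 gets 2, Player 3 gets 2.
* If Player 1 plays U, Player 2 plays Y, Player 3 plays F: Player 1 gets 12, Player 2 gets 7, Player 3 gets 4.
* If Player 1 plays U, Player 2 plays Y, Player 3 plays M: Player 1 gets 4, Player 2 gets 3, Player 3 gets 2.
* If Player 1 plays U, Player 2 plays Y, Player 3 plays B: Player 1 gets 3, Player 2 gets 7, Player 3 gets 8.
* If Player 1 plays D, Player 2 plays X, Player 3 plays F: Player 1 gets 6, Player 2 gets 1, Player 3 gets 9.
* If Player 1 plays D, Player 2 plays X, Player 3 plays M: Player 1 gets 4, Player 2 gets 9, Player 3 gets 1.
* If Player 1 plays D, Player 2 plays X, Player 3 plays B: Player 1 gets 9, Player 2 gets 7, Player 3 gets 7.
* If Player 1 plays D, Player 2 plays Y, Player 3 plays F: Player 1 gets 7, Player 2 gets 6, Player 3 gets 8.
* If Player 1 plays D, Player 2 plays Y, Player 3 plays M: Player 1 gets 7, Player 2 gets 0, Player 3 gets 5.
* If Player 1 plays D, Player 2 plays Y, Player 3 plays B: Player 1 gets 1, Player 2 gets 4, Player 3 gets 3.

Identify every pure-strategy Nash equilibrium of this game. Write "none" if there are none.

The unique pure-strategy Nash equilibrium is (U, Y, B).

For each player, find the best response to each opponent profile; mutual best responses are the pure NE.
Player 1 against (X, F): payoffs 2, 6 → best response D.
Player 1 against (X, M): payoffs 0, 4 → best response D.
Player 1 against (X, B): payoffs 6, 9 → best response D.
Player 1 against (Y, F): payoffs 12, 7 → best response U.
Player 1 against (Y, M): payoffs 4, 7 → best response D.
Player 1 against (Y, B): payoffs 3, 1 → best response U.
Player 2 against (U, F): payoffs 3, 7 → best response Y.
Player 2 against (U, M): payoffs 10, 3 → best response X.
Player 2 against (U, B): payoffs 2, 7 → best response Y.
Player 2 against (D, F): payoffs 1, 6 → best response Y.
Player 2 against (D, M): payoffs 9, 0 → best response X.
Player 2 against (D, B): payoffs 7, 4 → best response X.
Player 3 against (U, X): payoffs 8, 1, 2 → best response F.
Player 3 against (U, Y): payoffs 4, 2, 8 → best response B.
Player 3 against (D, X): payoffs 9, 1, 7 → best response F.
Player 3 against (D, Y): payoffs 8, 5, 3 → best response F.
Mutual best responses: (U, Y, B).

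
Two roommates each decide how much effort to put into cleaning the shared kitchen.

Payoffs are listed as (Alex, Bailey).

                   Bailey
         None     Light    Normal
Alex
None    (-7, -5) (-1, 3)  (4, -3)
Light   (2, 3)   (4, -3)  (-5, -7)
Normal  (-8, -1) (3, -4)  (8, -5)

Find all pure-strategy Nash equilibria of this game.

Check each profile: it is a Nash equilibrium iff no player can strictly gain by switching unilaterally.
(None, None): Alex can switch to Light (-7 → 2). Not NE.
(None, Light): Alex can switch to Light (-1 → 4). Not NE.
(None, Normal): Alex can switch to Normal (4 → 8). Not NE.
(Light, None): Alex gets 2, best alternative -7; Bailey gets 3, best alternative -3. No profitable deviation — NE.
(Light, Light): Bailey can switch to None (-3 → 3). Not NE.
(Light, Normal): Alex can switch to None (-5 → 4). Not NE.
(Normal, None): Alex can switch to None (-8 → -7). Not NE.
(Normal, Light): Alex can switch to Light (3 → 4). Not NE.
(Normal, Normal): Bailey can switch to None (-5 → -1). Not NE.

The unique pure-strategy Nash equilibrium is (Light, None).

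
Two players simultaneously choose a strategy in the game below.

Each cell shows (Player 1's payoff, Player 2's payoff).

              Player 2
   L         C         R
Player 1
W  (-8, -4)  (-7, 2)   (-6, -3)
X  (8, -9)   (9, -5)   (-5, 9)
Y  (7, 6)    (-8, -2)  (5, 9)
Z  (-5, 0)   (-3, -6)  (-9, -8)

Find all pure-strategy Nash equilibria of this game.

(Y, R)

Mark each player's best response to every combination of opponents' strategies; a profile where every player is best-responding is a pure Nash equilibrium.
Player 1 against L: payoffs -8, 8, 7, -5 → best response X.
Player 1 against C: payoffs -7, 9, -8, -3 → best response X.
Player 1 against R: payoffs -6, -5, 5, -9 → best response Y.
Player 2 against W: payoffs -4, 2, -3 → best response C.
Player 2 against X: payoffs -9, -5, 9 → best response R.
Player 2 against Y: payoffs 6, -2, 9 → best response R.
Player 2 against Z: payoffs 0, -6, -8 → best response L.
Mutual best responses: (Y, R).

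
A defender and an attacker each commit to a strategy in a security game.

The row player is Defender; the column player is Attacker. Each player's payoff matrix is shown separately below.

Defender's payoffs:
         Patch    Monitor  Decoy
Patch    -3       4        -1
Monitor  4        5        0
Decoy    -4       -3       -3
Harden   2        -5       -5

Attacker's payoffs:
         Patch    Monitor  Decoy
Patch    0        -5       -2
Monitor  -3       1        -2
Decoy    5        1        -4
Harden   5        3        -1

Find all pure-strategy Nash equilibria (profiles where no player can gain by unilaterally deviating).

The unique pure-strategy Nash equilibrium is (Monitor, Monitor).

Defender against Patch: payoffs -3, 4, -4, 2 → best response Monitor.
Defender against Monitor: payoffs 4, 5, -3, -5 → best response Monitor.
Defender against Decoy: payoffs -1, 0, -3, -5 → best response Monitor.
Attacker against Patch: payoffs 0, -5, -2 → best response Patch.
Attacker against Monitor: payoffs -3, 1, -2 → best response Monitor.
Attacker against Decoy: payoffs 5, 1, -4 → best response Patch.
Attacker against Harden: payoffs 5, 3, -1 → best response Patch.
Mutual best responses: (Monitor, Monitor).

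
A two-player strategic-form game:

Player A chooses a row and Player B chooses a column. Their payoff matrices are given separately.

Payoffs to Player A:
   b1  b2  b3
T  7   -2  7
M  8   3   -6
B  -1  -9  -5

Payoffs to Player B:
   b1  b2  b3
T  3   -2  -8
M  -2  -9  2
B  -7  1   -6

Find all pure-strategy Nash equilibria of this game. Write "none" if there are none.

There is no pure-strategy Nash equilibrium.

(T, b1): Player A can switch to M (7 → 8). Not NE.
(T, b2): Player A can switch to M (-2 → 3). Not NE.
(T, b3): Player B can switch to b1 (-8 → 3). Not NE.
(M, b1): Player B can switch to b3 (-2 → 2). Not NE.
(M, b2): Player B can switch to b1 (-9 → -2). Not NE.
(M, b3): Player A can switch to T (-6 → 7). Not NE.
(B, b1): Player A can switch to T (-1 → 7). Not NE.
(B, b2): Player A can switch to T (-9 → -2). Not NE.
(B, b3): Player A can switch to T (-5 → 7). Not NE.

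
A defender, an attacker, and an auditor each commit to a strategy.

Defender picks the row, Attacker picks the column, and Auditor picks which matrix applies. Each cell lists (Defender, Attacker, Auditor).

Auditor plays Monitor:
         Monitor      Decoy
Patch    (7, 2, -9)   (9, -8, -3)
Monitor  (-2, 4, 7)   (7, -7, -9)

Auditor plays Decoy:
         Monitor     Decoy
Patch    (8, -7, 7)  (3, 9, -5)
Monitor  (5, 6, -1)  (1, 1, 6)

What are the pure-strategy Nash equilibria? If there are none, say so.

This game has no pure Nash equilibrium.

(Patch, Monitor, Monitor): Auditor can switch to Decoy (-9 → 7). Not NE.
(Patch, Monitor, Decoy): Attacker can switch to Decoy (-7 → 9). Not NE.
(Patch, Decoy, Monitor): Attacker can switch to Monitor (-8 → 2). Not NE.
(Patch, Decoy, Decoy): Auditor can switch to Monitor (-5 → -3). Not NE.
(Monitor, Monitor, Monitor): Defender can switch to Patch (-2 → 7). Not NE.
(Monitor, Monitor, Decoy): Defender can switch to Patch (5 → 8). Not NE.
(Monitor, Decoy, Monitor): Defender can switch to Patch (7 → 9). Not NE.
(Monitor, Decoy, Decoy): Defender can switch to Patch (1 → 3). Not NE.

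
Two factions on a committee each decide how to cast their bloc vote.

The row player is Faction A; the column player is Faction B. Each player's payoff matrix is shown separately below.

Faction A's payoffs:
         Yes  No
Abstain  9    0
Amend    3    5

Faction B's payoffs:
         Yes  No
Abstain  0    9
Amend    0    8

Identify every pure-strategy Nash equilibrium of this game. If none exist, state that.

Pure NE: (Amend, No)

For each player, find the best response to each opponent profile; mutual best responses are the pure NE.
Faction A against Yes: payoffs 9, 3 → best response Abstain.
Faction A against No: payoffs 0, 5 → best response Amend.
Faction B against Abstain: payoffs 0, 9 → best response No.
Faction B against Amend: payoffs 0, 8 → best response No.
Mutual best responses: (Amend, No).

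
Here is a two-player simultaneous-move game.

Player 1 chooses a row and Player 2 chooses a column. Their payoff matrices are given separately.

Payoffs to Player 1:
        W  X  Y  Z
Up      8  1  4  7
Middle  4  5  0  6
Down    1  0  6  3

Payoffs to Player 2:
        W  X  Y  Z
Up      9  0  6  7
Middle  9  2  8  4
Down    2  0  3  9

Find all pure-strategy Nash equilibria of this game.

(Up, W): Player 1 gets 8, best alternative 4; Player 2 gets 9, best alternative 7. No profitable deviation — NE.
(Up, X): Player 1 can switch to Middle (1 → 5). Not NE.
(Up, Y): Player 1 can switch to Down (4 → 6). Not NE.
(Up, Z): Player 2 can switch to W (7 → 9). Not NE.
(Middle, W): Player 1 can switch to Up (4 → 8). Not NE.
(Middle, X): Player 2 can switch to W (2 → 9). Not NE.
(Middle, Y): Player 1 can switch to Up (0 → 4). Not NE.
(Middle, Z): Player 1 can switch to Up (6 → 7). Not NE.
(Down, W): Player 1 can switch to Up (1 → 8). Not NE.
(Down, X): Player 1 can switch to Up (0 → 1). Not NE.
(Down, Y): Player 2 can switch to Z (3 → 9). Not NE.
(Down, Z): Player 1 can switch to Up (3 → 7). Not NE.

(Up, W)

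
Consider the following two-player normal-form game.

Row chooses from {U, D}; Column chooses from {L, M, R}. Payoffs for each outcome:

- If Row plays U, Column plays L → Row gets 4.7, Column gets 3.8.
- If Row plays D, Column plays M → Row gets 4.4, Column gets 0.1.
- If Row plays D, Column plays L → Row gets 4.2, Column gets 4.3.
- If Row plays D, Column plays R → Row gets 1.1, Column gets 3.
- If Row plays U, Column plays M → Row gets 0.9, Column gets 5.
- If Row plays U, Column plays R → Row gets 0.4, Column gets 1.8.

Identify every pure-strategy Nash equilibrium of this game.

Row against L: payoffs 4.7, 4.2 → best response U.
Row against M: payoffs 0.9, 4.4 → best response D.
Row against R: payoffs 0.4, 1.1 → best response D.
Column against U: payoffs 3.8, 5, 1.8 → best response M.
Column against D: payoffs 4.3, 0.1, 3 → best response L.
No profile is a mutual best response for all players.

There is no pure-strategy Nash equilibrium.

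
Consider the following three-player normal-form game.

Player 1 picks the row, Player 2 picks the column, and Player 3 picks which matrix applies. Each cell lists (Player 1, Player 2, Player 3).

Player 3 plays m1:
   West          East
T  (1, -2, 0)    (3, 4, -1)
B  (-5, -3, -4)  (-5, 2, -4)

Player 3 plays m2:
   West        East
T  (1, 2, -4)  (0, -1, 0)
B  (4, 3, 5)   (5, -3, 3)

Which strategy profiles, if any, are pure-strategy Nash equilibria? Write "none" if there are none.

Check each profile: it is a Nash equilibrium iff no player can strictly gain by switching unilaterally.
(T, West, m1): Player 2 can switch to East (-2 → 4). Not NE.
(T, West, m2): Player 1 can switch to B (1 → 4). Not NE.
(T, East, m1): Player 3 can switch to m2 (-1 → 0). Not NE.
(T, East, m2): Player 1 can switch to B (0 → 5). Not NE.
(B, West, m1): Player 1 can switch to T (-5 → 1). Not NE.
(B, West, m2): Player 1 gets 4, best alternative 1; Player 2 gets 3, best alternative -3; Player 3 gets 5, best alternative -4. No profitable deviation — NE.
(B, East, m1): Player 1 can switch to T (-5 → 3). Not NE.
(B, East, m2): Player 2 can switch to West (-3 → 3). Not NE.

The unique pure-strategy Nash equilibrium is (B, West, m2).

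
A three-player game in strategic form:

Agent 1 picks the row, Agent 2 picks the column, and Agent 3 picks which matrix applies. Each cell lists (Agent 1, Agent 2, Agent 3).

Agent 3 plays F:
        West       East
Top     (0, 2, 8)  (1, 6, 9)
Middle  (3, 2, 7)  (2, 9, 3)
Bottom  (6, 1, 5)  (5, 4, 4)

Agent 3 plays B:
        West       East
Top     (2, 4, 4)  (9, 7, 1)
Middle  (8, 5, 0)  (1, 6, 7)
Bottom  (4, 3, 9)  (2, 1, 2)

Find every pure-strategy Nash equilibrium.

Agent 1 against (West, F): payoffs 0, 3, 6 → best response Bottom.
Agent 1 against (West, B): payoffs 2, 8, 4 → best response Middle.
Agent 1 against (East, F): payoffs 1, 2, 5 → best response Bottom.
Agent 1 against (East, B): payoffs 9, 1, 2 → best response Top.
Agent 2 against (Top, F): payoffs 2, 6 → best response East.
Agent 2 against (Top, B): payoffs 4, 7 → best response East.
Agent 2 against (Middle, F): payoffs 2, 9 → best response East.
Agent 2 against (Middle, B): payoffs 5, 6 → best response East.
Agent 2 against (Bottom, F): payoffs 1, 4 → best response East.
Agent 2 against (Bottom, B): payoffs 3, 1 → best response West.
Agent 3 against (Top, West): payoffs 8, 4 → best response F.
Agent 3 against (Top, East): payoffs 9, 1 → best response F.
Agent 3 against (Middle, West): payoffs 7, 0 → best response F.
Agent 3 against (Middle, East): payoffs 3, 7 → best response B.
Agent 3 against (Bottom, West): payoffs 5, 9 → best response B.
Agent 3 against (Bottom, East): payoffs 4, 2 → best response F.
Mutual best responses: (Bottom, East, F).

(Bottom, East, F)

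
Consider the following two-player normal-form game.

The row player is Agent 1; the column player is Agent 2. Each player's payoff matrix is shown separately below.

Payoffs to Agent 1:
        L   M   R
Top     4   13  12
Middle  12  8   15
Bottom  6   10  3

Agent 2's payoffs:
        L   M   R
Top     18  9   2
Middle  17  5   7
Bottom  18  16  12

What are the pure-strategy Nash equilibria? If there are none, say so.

(Top, L): Agent 1 can switch to Middle (4 → 12). Not NE.
(Top, M): Agent 2 can switch to L (9 → 18). Not NE.
(Top, R): Agent 1 can switch to Middle (12 → 15). Not NE.
(Middle, L): Agent 1 gets 12, best alternative 6; Agent 2 gets 17, best alternative 7. No profitable deviation — NE.
(Middle, M): Agent 1 can switch to Top (8 → 13). Not NE.
(Middle, R): Agent 2 can switch to L (7 → 17). Not NE.
(Bottom, L): Agent 1 can switch to Middle (6 → 12). Not NE.
(Bottom, M): Agent 1 can switch to Top (10 → 13). Not NE.
(Bottom, R): Agent 1 can switch to Top (3 → 12). Not NE.

The unique pure-strategy Nash equilibrium is (Middle, L).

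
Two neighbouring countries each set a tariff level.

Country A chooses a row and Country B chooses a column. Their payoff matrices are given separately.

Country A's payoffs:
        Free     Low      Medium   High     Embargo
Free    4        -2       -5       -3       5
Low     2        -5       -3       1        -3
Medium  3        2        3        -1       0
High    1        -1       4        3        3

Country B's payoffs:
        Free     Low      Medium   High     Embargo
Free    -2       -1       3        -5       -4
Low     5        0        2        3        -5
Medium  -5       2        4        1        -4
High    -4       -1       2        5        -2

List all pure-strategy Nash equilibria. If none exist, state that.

Pure NE: (High, High)

Country A against Free: payoffs 4, 2, 3, 1 → best response Free.
Country A against Low: payoffs -2, -5, 2, -1 → best response Medium.
Country A against Medium: payoffs -5, -3, 3, 4 → best response High.
Country A against High: payoffs -3, 1, -1, 3 → best response High.
Country A against Embargo: payoffs 5, -3, 0, 3 → best response Free.
Country B against Free: payoffs -2, -1, 3, -5, -4 → best response Medium.
Country B against Low: payoffs 5, 0, 2, 3, -5 → best response Free.
Country B against Medium: payoffs -5, 2, 4, 1, -4 → best response Medium.
Country B against High: payoffs -4, -1, 2, 5, -2 → best response High.
Mutual best responses: (High, High).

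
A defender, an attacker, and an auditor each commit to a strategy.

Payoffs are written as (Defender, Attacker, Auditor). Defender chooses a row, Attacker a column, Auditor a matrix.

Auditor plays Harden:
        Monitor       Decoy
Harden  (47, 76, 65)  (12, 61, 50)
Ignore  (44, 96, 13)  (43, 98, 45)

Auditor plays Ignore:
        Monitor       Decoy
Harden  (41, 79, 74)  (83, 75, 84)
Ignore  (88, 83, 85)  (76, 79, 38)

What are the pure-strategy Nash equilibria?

Pure-strategy Nash equilibria: (Ignore, Monitor, Ignore) and (Ignore, Decoy, Harden)

Defender against (Monitor, Harden): payoffs 47, 44 → best response Harden.
Defender against (Monitor, Ignore): payoffs 41, 88 → best response Ignore.
Defender against (Decoy, Harden): payoffs 12, 43 → best response Ignore.
Defender against (Decoy, Ignore): payoffs 83, 76 → best response Harden.
Attacker against (Harden, Harden): payoffs 76, 61 → best response Monitor.
Attacker against (Harden, Ignore): payoffs 79, 75 → best response Monitor.
Attacker against (Ignore, Harden): payoffs 96, 98 → best response Decoy.
Attacker against (Ignore, Ignore): payoffs 83, 79 → best response Monitor.
Auditor against (Harden, Monitor): payoffs 65, 74 → best response Ignore.
Auditor against (Harden, Decoy): payoffs 50, 84 → best response Ignore.
Auditor against (Ignore, Monitor): payoffs 13, 85 → best response Ignore.
Auditor against (Ignore, Decoy): payoffs 45, 38 → best response Harden.
Mutual best responses: (Ignore, Monitor, Ignore); (Ignore, Decoy, Harden).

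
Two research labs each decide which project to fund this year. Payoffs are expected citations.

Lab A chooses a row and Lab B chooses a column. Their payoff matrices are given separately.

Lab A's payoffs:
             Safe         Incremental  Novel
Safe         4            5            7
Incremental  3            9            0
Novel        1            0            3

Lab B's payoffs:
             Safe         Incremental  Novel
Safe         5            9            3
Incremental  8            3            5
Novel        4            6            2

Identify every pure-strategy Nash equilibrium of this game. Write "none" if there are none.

none

Lab A against Safe: payoffs 4, 3, 1 → best response Safe.
Lab A against Incremental: payoffs 5, 9, 0 → best response Incremental.
Lab A against Novel: payoffs 7, 0, 3 → best response Safe.
Lab B against Safe: payoffs 5, 9, 3 → best response Incremental.
Lab B against Incremental: payoffs 8, 3, 5 → best response Safe.
Lab B against Novel: payoffs 4, 6, 2 → best response Incremental.
No profile is a mutual best response for all players.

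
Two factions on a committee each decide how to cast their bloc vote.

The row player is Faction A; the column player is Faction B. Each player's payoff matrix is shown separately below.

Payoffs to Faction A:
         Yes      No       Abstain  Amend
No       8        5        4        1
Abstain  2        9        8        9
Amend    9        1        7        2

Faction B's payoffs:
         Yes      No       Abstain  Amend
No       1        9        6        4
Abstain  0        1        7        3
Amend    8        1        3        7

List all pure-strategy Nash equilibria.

Faction A against Yes: payoffs 8, 2, 9 → best response Amend.
Faction A against No: payoffs 5, 9, 1 → best response Abstain.
Faction A against Abstain: payoffs 4, 8, 7 → best response Abstain.
Faction A against Amend: payoffs 1, 9, 2 → best response Abstain.
Faction B against No: payoffs 1, 9, 6, 4 → best response No.
Faction B against Abstain: payoffs 0, 1, 7, 3 → best response Abstain.
Faction B against Amend: payoffs 8, 1, 3, 7 → best response Yes.
Mutual best responses: (Abstain, Abstain); (Amend, Yes).

The pure Nash equilibria are (Abstain, Abstain) and (Amend, Yes).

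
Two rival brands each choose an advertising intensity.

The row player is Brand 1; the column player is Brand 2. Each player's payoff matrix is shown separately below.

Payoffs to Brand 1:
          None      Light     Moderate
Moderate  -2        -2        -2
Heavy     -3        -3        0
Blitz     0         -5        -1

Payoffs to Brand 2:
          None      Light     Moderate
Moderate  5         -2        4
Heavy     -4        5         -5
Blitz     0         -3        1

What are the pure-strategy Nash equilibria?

(Moderate, None): Brand 1 can switch to Blitz (-2 → 0). Not NE.
(Moderate, Light): Brand 2 can switch to None (-2 → 5). Not NE.
(Moderate, Moderate): Brand 1 can switch to Heavy (-2 → 0). Not NE.
(Heavy, None): Brand 1 can switch to Moderate (-3 → -2). Not NE.
(Heavy, Light): Brand 1 can switch to Moderate (-3 → -2). Not NE.
(Heavy, Moderate): Brand 2 can switch to None (-5 → -4). Not NE.
(The remaining 3 profiles each have a profitable deviation by the same check.)

none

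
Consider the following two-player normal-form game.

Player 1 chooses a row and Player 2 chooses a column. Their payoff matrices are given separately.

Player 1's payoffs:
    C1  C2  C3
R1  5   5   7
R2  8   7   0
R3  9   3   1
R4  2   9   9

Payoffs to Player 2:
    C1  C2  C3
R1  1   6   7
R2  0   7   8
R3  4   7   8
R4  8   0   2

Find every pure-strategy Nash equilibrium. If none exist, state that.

Player 1 against C1: payoffs 5, 8, 9, 2 → best response R3.
Player 1 against C2: payoffs 5, 7, 3, 9 → best response R4.
Player 1 against C3: payoffs 7, 0, 1, 9 → best response R4.
Player 2 against R1: payoffs 1, 6, 7 → best response C3.
Player 2 against R2: payoffs 0, 7, 8 → best response C3.
Player 2 against R3: payoffs 4, 7, 8 → best response C3.
Player 2 against R4: payoffs 8, 0, 2 → best response C1.
No profile is a mutual best response for all players.

This game has no pure Nash equilibrium.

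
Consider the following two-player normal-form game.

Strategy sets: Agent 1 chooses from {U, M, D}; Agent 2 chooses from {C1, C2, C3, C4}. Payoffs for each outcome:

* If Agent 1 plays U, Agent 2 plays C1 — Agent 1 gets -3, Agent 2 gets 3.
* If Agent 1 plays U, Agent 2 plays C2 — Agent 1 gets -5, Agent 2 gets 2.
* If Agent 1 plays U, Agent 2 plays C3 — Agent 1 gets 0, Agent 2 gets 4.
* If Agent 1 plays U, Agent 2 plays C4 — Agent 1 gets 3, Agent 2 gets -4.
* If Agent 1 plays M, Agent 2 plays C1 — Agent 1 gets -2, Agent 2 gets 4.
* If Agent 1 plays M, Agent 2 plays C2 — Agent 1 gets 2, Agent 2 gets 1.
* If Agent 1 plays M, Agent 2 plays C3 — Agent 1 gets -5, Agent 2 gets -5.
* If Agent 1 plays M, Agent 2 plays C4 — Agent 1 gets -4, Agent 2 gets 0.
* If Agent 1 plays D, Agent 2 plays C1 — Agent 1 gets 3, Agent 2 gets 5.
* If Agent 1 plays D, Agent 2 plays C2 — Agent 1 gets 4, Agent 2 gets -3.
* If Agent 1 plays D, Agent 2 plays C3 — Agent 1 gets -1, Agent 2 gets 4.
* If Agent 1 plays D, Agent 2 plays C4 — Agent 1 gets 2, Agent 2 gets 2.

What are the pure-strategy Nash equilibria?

Agent 1 against C1: payoffs -3, -2, 3 → best response D.
Agent 1 against C2: payoffs -5, 2, 4 → best response D.
Agent 1 against C3: payoffs 0, -5, -1 → best response U.
Agent 1 against C4: payoffs 3, -4, 2 → best response U.
Agent 2 against U: payoffs 3, 2, 4, -4 → best response C3.
Agent 2 against M: payoffs 4, 1, -5, 0 → best response C1.
Agent 2 against D: payoffs 5, -3, 4, 2 → best response C1.
Mutual best responses: (U, C3); (D, C1).

The pure Nash equilibria are (U, C3), (D, C1).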